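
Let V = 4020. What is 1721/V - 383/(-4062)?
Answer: 473909/907180 ≈ 0.52240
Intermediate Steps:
1721/V - 383/(-4062) = 1721/4020 - 383/(-4062) = 1721*(1/4020) - 383*(-1/4062) = 1721/4020 + 383/4062 = 473909/907180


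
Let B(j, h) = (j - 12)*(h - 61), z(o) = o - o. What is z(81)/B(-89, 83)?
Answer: 0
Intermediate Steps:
z(o) = 0
B(j, h) = (-61 + h)*(-12 + j) (B(j, h) = (-12 + j)*(-61 + h) = (-61 + h)*(-12 + j))
z(81)/B(-89, 83) = 0/(732 - 61*(-89) - 12*83 + 83*(-89)) = 0/(732 + 5429 - 996 - 7387) = 0/(-2222) = 0*(-1/2222) = 0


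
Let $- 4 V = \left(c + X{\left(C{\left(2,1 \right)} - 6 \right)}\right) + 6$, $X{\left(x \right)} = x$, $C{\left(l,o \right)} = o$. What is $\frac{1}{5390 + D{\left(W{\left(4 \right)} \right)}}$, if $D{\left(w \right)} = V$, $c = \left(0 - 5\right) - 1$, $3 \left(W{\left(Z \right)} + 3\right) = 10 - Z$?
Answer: $\frac{4}{21565} \approx 0.00018549$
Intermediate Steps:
$W{\left(Z \right)} = \frac{1}{3} - \frac{Z}{3}$ ($W{\left(Z \right)} = -3 + \frac{10 - Z}{3} = -3 - \left(- \frac{10}{3} + \frac{Z}{3}\right) = \frac{1}{3} - \frac{Z}{3}$)
$c = -6$ ($c = -5 - 1 = -6$)
$V = \frac{5}{4}$ ($V = - \frac{\left(-6 + \left(1 - 6\right)\right) + 6}{4} = - \frac{\left(-6 - 5\right) + 6}{4} = - \frac{-11 + 6}{4} = \left(- \frac{1}{4}\right) \left(-5\right) = \frac{5}{4} \approx 1.25$)
$D{\left(w \right)} = \frac{5}{4}$
$\frac{1}{5390 + D{\left(W{\left(4 \right)} \right)}} = \frac{1}{5390 + \frac{5}{4}} = \frac{1}{\frac{21565}{4}} = \frac{4}{21565}$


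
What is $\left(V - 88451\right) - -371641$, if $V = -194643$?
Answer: $88547$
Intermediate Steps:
$\left(V - 88451\right) - -371641 = \left(-194643 - 88451\right) - -371641 = \left(-194643 - 88451\right) + 371641 = -283094 + 371641 = 88547$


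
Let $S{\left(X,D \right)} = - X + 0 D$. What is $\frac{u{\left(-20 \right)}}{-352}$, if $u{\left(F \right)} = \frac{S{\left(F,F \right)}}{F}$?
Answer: $\frac{1}{352} \approx 0.0028409$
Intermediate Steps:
$S{\left(X,D \right)} = - X$ ($S{\left(X,D \right)} = - X + 0 = - X$)
$u{\left(F \right)} = -1$ ($u{\left(F \right)} = \frac{\left(-1\right) F}{F} = -1$)
$\frac{u{\left(-20 \right)}}{-352} = - \frac{1}{-352} = \left(-1\right) \left(- \frac{1}{352}\right) = \frac{1}{352}$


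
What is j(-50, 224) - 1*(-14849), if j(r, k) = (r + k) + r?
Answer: 14973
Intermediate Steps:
j(r, k) = k + 2*r (j(r, k) = (k + r) + r = k + 2*r)
j(-50, 224) - 1*(-14849) = (224 + 2*(-50)) - 1*(-14849) = (224 - 100) + 14849 = 124 + 14849 = 14973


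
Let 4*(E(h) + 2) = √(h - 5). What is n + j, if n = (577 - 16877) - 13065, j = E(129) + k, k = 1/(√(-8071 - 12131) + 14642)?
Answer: -3148265234840/107204183 + √31/2 - I*√20202/214408366 ≈ -29364.0 - 6.6291e-7*I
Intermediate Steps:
E(h) = -2 + √(-5 + h)/4 (E(h) = -2 + √(h - 5)/4 = -2 + √(-5 + h)/4)
k = 1/(14642 + I*√20202) (k = 1/(√(-20202) + 14642) = 1/(I*√20202 + 14642) = 1/(14642 + I*√20202) ≈ 6.829e-5 - 6.629e-7*I)
j = -214401045/107204183 + √31/2 - I*√20202/214408366 (j = (-2 + √(-5 + 129)/4) + (7321/107204183 - I*√20202/214408366) = (-2 + √124/4) + (7321/107204183 - I*√20202/214408366) = (-2 + (2*√31)/4) + (7321/107204183 - I*√20202/214408366) = (-2 + √31/2) + (7321/107204183 - I*√20202/214408366) = -214401045/107204183 + √31/2 - I*√20202/214408366 ≈ 0.78395 - 6.6291e-7*I)
n = -29365 (n = -16300 - 13065 = -29365)
n + j = -29365 + (-214401045/107204183 + √31/2 - I*√20202/214408366) = -3148265234840/107204183 + √31/2 - I*√20202/214408366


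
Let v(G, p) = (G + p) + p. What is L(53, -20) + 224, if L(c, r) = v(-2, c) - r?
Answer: 348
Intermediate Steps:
v(G, p) = G + 2*p
L(c, r) = -2 - r + 2*c (L(c, r) = (-2 + 2*c) - r = -2 - r + 2*c)
L(53, -20) + 224 = (-2 - 1*(-20) + 2*53) + 224 = (-2 + 20 + 106) + 224 = 124 + 224 = 348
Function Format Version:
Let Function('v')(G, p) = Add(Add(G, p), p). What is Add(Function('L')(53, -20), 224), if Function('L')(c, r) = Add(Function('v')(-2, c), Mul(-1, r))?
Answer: 348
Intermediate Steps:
Function('v')(G, p) = Add(G, Mul(2, p))
Function('L')(c, r) = Add(-2, Mul(-1, r), Mul(2, c)) (Function('L')(c, r) = Add(Add(-2, Mul(2, c)), Mul(-1, r)) = Add(-2, Mul(-1, r), Mul(2, c)))
Add(Function('L')(53, -20), 224) = Add(Add(-2, Mul(-1, -20), Mul(2, 53)), 224) = Add(Add(-2, 20, 106), 224) = Add(124, 224) = 348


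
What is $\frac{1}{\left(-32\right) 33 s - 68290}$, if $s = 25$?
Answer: $- \frac{1}{94690} \approx -1.0561 \cdot 10^{-5}$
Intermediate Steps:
$\frac{1}{\left(-32\right) 33 s - 68290} = \frac{1}{\left(-32\right) 33 \cdot 25 - 68290} = \frac{1}{\left(-1056\right) 25 - 68290} = \frac{1}{-26400 - 68290} = \frac{1}{-94690} = - \frac{1}{94690}$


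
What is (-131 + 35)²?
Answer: 9216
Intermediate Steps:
(-131 + 35)² = (-96)² = 9216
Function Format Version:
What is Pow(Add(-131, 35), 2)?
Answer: 9216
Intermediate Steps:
Pow(Add(-131, 35), 2) = Pow(-96, 2) = 9216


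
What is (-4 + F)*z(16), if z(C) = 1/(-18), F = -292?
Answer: 148/9 ≈ 16.444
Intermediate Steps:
z(C) = -1/18
(-4 + F)*z(16) = (-4 - 292)*(-1/18) = -296*(-1/18) = 148/9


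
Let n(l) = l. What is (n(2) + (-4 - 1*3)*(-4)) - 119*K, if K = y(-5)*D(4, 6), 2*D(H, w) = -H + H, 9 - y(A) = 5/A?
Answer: 30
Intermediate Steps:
y(A) = 9 - 5/A
D(H, w) = 0 (D(H, w) = (-H + H)/2 = (½)*0 = 0)
K = 0 (K = (9 - 5/(-5))*0 = (9 - 5*(-⅕))*0 = (9 + 1)*0 = 10*0 = 0)
(n(2) + (-4 - 1*3)*(-4)) - 119*K = (2 + (-4 - 1*3)*(-4)) - 119*0 = (2 + (-4 - 3)*(-4)) + 0 = (2 - 7*(-4)) + 0 = (2 + 28) + 0 = 30 + 0 = 30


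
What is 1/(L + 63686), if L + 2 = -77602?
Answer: -1/13918 ≈ -7.1849e-5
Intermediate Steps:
L = -77604 (L = -2 - 77602 = -77604)
1/(L + 63686) = 1/(-77604 + 63686) = 1/(-13918) = -1/13918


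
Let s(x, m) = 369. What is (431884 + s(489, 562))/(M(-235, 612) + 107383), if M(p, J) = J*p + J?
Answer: -432253/35825 ≈ -12.066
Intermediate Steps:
M(p, J) = J + J*p
(431884 + s(489, 562))/(M(-235, 612) + 107383) = (431884 + 369)/(612*(1 - 235) + 107383) = 432253/(612*(-234) + 107383) = 432253/(-143208 + 107383) = 432253/(-35825) = 432253*(-1/35825) = -432253/35825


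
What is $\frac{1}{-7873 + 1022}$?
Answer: $- \frac{1}{6851} \approx -0.00014596$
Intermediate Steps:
$\frac{1}{-7873 + 1022} = \frac{1}{-6851} = - \frac{1}{6851}$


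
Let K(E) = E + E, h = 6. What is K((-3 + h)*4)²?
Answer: 576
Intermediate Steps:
K(E) = 2*E
K((-3 + h)*4)² = (2*((-3 + 6)*4))² = (2*(3*4))² = (2*12)² = 24² = 576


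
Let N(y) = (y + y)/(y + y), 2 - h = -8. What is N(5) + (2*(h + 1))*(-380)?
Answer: -8359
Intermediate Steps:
h = 10 (h = 2 - 1*(-8) = 2 + 8 = 10)
N(y) = 1 (N(y) = (2*y)/((2*y)) = (2*y)*(1/(2*y)) = 1)
N(5) + (2*(h + 1))*(-380) = 1 + (2*(10 + 1))*(-380) = 1 + (2*11)*(-380) = 1 + 22*(-380) = 1 - 8360 = -8359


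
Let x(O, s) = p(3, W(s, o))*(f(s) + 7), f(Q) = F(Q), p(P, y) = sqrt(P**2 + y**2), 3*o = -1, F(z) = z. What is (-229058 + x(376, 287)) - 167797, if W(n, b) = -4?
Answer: -395385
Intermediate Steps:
o = -1/3 (o = (1/3)*(-1) = -1/3 ≈ -0.33333)
f(Q) = Q
x(O, s) = 35 + 5*s (x(O, s) = sqrt(3**2 + (-4)**2)*(s + 7) = sqrt(9 + 16)*(7 + s) = sqrt(25)*(7 + s) = 5*(7 + s) = 35 + 5*s)
(-229058 + x(376, 287)) - 167797 = (-229058 + (35 + 5*287)) - 167797 = (-229058 + (35 + 1435)) - 167797 = (-229058 + 1470) - 167797 = -227588 - 167797 = -395385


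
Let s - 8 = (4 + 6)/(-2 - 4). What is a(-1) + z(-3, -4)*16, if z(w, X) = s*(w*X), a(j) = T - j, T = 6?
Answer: 1223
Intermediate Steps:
s = 19/3 (s = 8 + (4 + 6)/(-2 - 4) = 8 + 10/(-6) = 8 + 10*(-1/6) = 8 - 5/3 = 19/3 ≈ 6.3333)
a(j) = 6 - j
z(w, X) = 19*X*w/3 (z(w, X) = 19*(w*X)/3 = 19*(X*w)/3 = 19*X*w/3)
a(-1) + z(-3, -4)*16 = (6 - 1*(-1)) + ((19/3)*(-4)*(-3))*16 = (6 + 1) + 76*16 = 7 + 1216 = 1223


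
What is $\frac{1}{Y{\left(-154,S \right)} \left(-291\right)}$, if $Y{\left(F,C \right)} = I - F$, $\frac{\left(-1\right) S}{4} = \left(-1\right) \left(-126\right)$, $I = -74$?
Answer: $- \frac{1}{23280} \approx -4.2955 \cdot 10^{-5}$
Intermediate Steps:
$S = -504$ ($S = - 4 \left(\left(-1\right) \left(-126\right)\right) = \left(-4\right) 126 = -504$)
$Y{\left(F,C \right)} = -74 - F$
$\frac{1}{Y{\left(-154,S \right)} \left(-291\right)} = \frac{1}{\left(-74 - -154\right) \left(-291\right)} = \frac{1}{\left(-74 + 154\right) \left(-291\right)} = \frac{1}{80 \left(-291\right)} = \frac{1}{-23280} = - \frac{1}{23280}$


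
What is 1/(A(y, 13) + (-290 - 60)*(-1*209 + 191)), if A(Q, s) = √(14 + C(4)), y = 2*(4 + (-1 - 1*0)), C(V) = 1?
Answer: 420/2645999 - √15/39689985 ≈ 0.00015863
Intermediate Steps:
y = 6 (y = 2*(4 + (-1 + 0)) = 2*(4 - 1) = 2*3 = 6)
A(Q, s) = √15 (A(Q, s) = √(14 + 1) = √15)
1/(A(y, 13) + (-290 - 60)*(-1*209 + 191)) = 1/(√15 + (-290 - 60)*(-1*209 + 191)) = 1/(√15 - 350*(-209 + 191)) = 1/(√15 - 350*(-18)) = 1/(√15 + 6300) = 1/(6300 + √15)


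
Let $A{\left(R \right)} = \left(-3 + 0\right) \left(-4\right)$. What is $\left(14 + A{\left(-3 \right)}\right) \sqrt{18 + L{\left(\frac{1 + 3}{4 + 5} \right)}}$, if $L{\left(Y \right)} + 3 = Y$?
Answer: $\frac{26 \sqrt{139}}{3} \approx 102.18$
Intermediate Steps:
$L{\left(Y \right)} = -3 + Y$
$A{\left(R \right)} = 12$ ($A{\left(R \right)} = \left(-3\right) \left(-4\right) = 12$)
$\left(14 + A{\left(-3 \right)}\right) \sqrt{18 + L{\left(\frac{1 + 3}{4 + 5} \right)}} = \left(14 + 12\right) \sqrt{18 - \left(3 - \frac{1 + 3}{4 + 5}\right)} = 26 \sqrt{18 - \left(3 - \frac{4}{9}\right)} = 26 \sqrt{18 + \left(-3 + 4 \cdot \frac{1}{9}\right)} = 26 \sqrt{18 + \left(-3 + \frac{4}{9}\right)} = 26 \sqrt{18 - \frac{23}{9}} = 26 \sqrt{\frac{139}{9}} = 26 \frac{\sqrt{139}}{3} = \frac{26 \sqrt{139}}{3}$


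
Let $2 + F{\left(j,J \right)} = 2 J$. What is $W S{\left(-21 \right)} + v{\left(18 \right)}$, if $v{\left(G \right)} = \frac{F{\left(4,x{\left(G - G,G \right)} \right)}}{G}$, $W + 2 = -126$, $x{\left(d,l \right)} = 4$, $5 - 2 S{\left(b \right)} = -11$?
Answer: $- \frac{3071}{3} \approx -1023.7$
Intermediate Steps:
$S{\left(b \right)} = 8$ ($S{\left(b \right)} = \frac{5}{2} - - \frac{11}{2} = \frac{5}{2} + \frac{11}{2} = 8$)
$F{\left(j,J \right)} = -2 + 2 J$
$W = -128$ ($W = -2 - 126 = -128$)
$v{\left(G \right)} = \frac{6}{G}$ ($v{\left(G \right)} = \frac{-2 + 2 \cdot 4}{G} = \frac{-2 + 8}{G} = \frac{6}{G}$)
$W S{\left(-21 \right)} + v{\left(18 \right)} = \left(-128\right) 8 + \frac{6}{18} = -1024 + 6 \cdot \frac{1}{18} = -1024 + \frac{1}{3} = - \frac{3071}{3}$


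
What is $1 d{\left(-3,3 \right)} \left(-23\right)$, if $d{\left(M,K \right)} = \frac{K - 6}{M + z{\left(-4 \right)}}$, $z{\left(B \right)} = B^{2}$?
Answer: $\frac{69}{13} \approx 5.3077$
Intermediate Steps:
$d{\left(M,K \right)} = \frac{-6 + K}{16 + M}$ ($d{\left(M,K \right)} = \frac{K - 6}{M + \left(-4\right)^{2}} = \frac{-6 + K}{M + 16} = \frac{-6 + K}{16 + M}$)
$1 d{\left(-3,3 \right)} \left(-23\right) = 1 \frac{-6 + 3}{16 - 3} \left(-23\right) = 1 \cdot \frac{1}{13} \left(-3\right) \left(-23\right) = 1 \left(- \frac{3}{13}\right) \left(-23\right) = \left(- \frac{3}{13}\right) \left(-23\right) = \frac{69}{13}$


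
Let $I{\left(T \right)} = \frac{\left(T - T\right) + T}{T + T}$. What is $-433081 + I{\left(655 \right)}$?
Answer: $- \frac{866161}{2} \approx -4.3308 \cdot 10^{5}$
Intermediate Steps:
$I{\left(T \right)} = \frac{1}{2}$ ($I{\left(T \right)} = \frac{0 + T}{2 T} = T \frac{1}{2 T} = \frac{1}{2}$)
$-433081 + I{\left(655 \right)} = -433081 + \frac{1}{2} = - \frac{866161}{2}$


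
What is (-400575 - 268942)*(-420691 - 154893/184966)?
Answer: 52097585876799283/184966 ≈ 2.8166e+11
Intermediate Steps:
(-400575 - 268942)*(-420691 - 154893/184966) = -669517*(-420691 - 154893*1/184966) = -669517*(-420691 - 154893/184966) = -669517*(-77813686399/184966) = 52097585876799283/184966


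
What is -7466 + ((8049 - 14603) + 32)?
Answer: -13988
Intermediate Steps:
-7466 + ((8049 - 14603) + 32) = -7466 + (-6554 + 32) = -7466 - 6522 = -13988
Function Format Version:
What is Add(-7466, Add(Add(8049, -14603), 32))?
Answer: -13988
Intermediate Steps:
Add(-7466, Add(Add(8049, -14603), 32)) = Add(-7466, Add(-6554, 32)) = Add(-7466, -6522) = -13988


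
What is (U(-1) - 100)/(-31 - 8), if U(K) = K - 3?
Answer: 8/3 ≈ 2.6667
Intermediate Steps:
U(K) = -3 + K
(U(-1) - 100)/(-31 - 8) = ((-3 - 1) - 100)/(-31 - 8) = (-4 - 100)/(-39) = -1/39*(-104) = 8/3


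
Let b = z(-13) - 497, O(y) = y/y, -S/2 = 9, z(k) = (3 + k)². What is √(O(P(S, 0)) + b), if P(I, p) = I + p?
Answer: 6*I*√11 ≈ 19.9*I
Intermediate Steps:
S = -18 (S = -2*9 = -18)
O(y) = 1
b = -397 (b = (3 - 13)² - 497 = (-10)² - 497 = 100 - 497 = -397)
√(O(P(S, 0)) + b) = √(1 - 397) = √(-396) = 6*I*√11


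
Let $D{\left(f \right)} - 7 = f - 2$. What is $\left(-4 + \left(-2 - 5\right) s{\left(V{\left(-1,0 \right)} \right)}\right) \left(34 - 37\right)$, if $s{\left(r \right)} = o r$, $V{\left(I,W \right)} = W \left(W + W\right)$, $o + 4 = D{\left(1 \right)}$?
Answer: $12$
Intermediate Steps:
$D{\left(f \right)} = 5 + f$ ($D{\left(f \right)} = 7 + \left(f - 2\right) = 7 + \left(-2 + f\right) = 5 + f$)
$o = 2$ ($o = -4 + \left(5 + 1\right) = -4 + 6 = 2$)
$V{\left(I,W \right)} = 2 W^{2}$ ($V{\left(I,W \right)} = W 2 W = 2 W^{2}$)
$s{\left(r \right)} = 2 r$
$\left(-4 + \left(-2 - 5\right) s{\left(V{\left(-1,0 \right)} \right)}\right) \left(34 - 37\right) = \left(-4 + \left(-2 - 5\right) 2 \cdot 2 \cdot 0^{2}\right) \left(34 - 37\right) = \left(-4 + \left(-2 - 5\right) 2 \cdot 2 \cdot 0\right) \left(34 - 37\right) = \left(-4 - 7 \cdot 2 \cdot 0\right) \left(-3\right) = \left(-4 - 0\right) \left(-3\right) = \left(-4 + 0\right) \left(-3\right) = \left(-4\right) \left(-3\right) = 12$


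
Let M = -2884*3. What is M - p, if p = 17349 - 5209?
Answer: -20792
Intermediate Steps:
M = -8652
p = 12140
M - p = -8652 - 1*12140 = -8652 - 12140 = -20792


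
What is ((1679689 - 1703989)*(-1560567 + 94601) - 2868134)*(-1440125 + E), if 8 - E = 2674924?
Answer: -146578195239922306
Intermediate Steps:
E = -2674916 (E = 8 - 1*2674924 = 8 - 2674924 = -2674916)
((1679689 - 1703989)*(-1560567 + 94601) - 2868134)*(-1440125 + E) = ((1679689 - 1703989)*(-1560567 + 94601) - 2868134)*(-1440125 - 2674916) = (-24300*(-1465966) - 2868134)*(-4115041) = (35622973800 - 2868134)*(-4115041) = 35620105666*(-4115041) = -146578195239922306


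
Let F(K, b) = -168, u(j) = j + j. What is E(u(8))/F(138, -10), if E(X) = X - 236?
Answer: 55/42 ≈ 1.3095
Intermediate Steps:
u(j) = 2*j
E(X) = -236 + X
E(u(8))/F(138, -10) = (-236 + 2*8)/(-168) = (-236 + 16)*(-1/168) = -220*(-1/168) = 55/42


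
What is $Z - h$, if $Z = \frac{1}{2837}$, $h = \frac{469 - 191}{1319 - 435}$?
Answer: $- \frac{393901}{1253954} \approx -0.31413$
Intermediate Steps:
$h = \frac{139}{442}$ ($h = \frac{278}{884} = 278 \cdot \frac{1}{884} = \frac{139}{442} \approx 0.31448$)
$Z = \frac{1}{2837} \approx 0.00035249$
$Z - h = \frac{1}{2837} - \frac{139}{442} = - \frac{393901}{1253954}$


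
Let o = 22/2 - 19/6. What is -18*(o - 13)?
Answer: 93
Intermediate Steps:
o = 47/6 (o = 22*(½) - 19*⅙ = 11 - 19/6 = 47/6 ≈ 7.8333)
-18*(o - 13) = -18*(47/6 - 13) = -18*(-31/6) = 93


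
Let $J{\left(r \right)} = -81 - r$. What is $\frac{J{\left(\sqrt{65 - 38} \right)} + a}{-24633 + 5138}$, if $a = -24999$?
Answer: $\frac{5016}{3899} + \frac{3 \sqrt{3}}{19495} \approx 1.2868$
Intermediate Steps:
$\frac{J{\left(\sqrt{65 - 38} \right)} + a}{-24633 + 5138} = \frac{\left(-81 - \sqrt{65 - 38}\right) - 24999}{-24633 + 5138} = \frac{\left(-81 - \sqrt{27}\right) - 24999}{-19495} = \left(\left(-81 - 3 \sqrt{3}\right) - 24999\right) \left(- \frac{1}{19495}\right) = \left(-25080 - 3 \sqrt{3}\right) \left(- \frac{1}{19495}\right) = \frac{5016}{3899} + \frac{3 \sqrt{3}}{19495}$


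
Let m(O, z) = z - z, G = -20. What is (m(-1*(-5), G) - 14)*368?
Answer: -5152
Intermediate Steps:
m(O, z) = 0
(m(-1*(-5), G) - 14)*368 = (0 - 14)*368 = -14*368 = -5152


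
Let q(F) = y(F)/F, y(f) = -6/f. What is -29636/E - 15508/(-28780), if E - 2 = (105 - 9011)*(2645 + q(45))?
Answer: 15447572007044/28601079395165 ≈ 0.54010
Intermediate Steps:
q(F) = -6/F² (q(F) = (-6/F)/F = -6/F²)
E = -15900530588/675 (E = 2 + (105 - 9011)*(2645 - 6/45²) = 2 - 8906*(2645 - 6*1/2025) = 2 - 8906*(2645 - 2/675) = 2 - 8906*1785373/675 = 2 - 15900531938/675 = -15900530588/675 ≈ -2.3556e+7)
-29636/E - 15508/(-28780) = -29636/(-15900530588/675) - 15508/(-28780) = -29636*(-675/15900530588) - 15508*(-1/28780) = 5001075/3975132647 + 3877/7195 = 15447572007044/28601079395165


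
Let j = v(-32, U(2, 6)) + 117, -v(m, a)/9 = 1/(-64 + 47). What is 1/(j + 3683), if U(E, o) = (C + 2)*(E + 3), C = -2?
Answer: 17/64609 ≈ 0.00026312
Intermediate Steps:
U(E, o) = 0 (U(E, o) = (-2 + 2)*(E + 3) = 0*(3 + E) = 0)
v(m, a) = 9/17 (v(m, a) = -9/(-64 + 47) = -9/(-17) = -9*(-1/17) = 9/17)
j = 1998/17 (j = 9/17 + 117 = 1998/17 ≈ 117.53)
1/(j + 3683) = 1/(1998/17 + 3683) = 1/(64609/17) = 17/64609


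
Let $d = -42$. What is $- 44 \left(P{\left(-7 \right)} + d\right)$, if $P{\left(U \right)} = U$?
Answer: $2156$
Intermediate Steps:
$- 44 \left(P{\left(-7 \right)} + d\right) = - 44 \left(-7 - 42\right) = \left(-44\right) \left(-49\right) = 2156$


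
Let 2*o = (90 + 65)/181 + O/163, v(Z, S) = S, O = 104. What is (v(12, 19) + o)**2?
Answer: 1357698031209/3481708036 ≈ 389.95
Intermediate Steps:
o = 44089/59006 (o = ((90 + 65)/181 + 104/163)/2 = (155*(1/181) + 104*(1/163))/2 = (155/181 + 104/163)/2 = (1/2)*(44089/29503) = 44089/59006 ≈ 0.74720)
(v(12, 19) + o)**2 = (19 + 44089/59006)**2 = (1165203/59006)**2 = 1357698031209/3481708036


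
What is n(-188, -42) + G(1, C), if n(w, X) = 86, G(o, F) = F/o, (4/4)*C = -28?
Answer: 58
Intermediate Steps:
C = -28
n(-188, -42) + G(1, C) = 86 - 28/1 = 86 - 28*1 = 86 - 28 = 58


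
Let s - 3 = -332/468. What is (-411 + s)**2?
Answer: 2286656761/13689 ≈ 1.6704e+5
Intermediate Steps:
s = 268/117 (s = 3 - 332/468 = 3 - 332*1/468 = 3 - 83/117 = 268/117 ≈ 2.2906)
(-411 + s)**2 = (-411 + 268/117)**2 = (-47819/117)**2 = 2286656761/13689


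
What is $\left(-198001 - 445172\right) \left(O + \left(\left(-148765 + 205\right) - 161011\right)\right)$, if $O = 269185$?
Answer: $25975184778$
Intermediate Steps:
$\left(-198001 - 445172\right) \left(O + \left(\left(-148765 + 205\right) - 161011\right)\right) = \left(-198001 - 445172\right) \left(269185 + \left(\left(-148765 + 205\right) - 161011\right)\right) = - 643173 \left(269185 - 309571\right) = \left(-643173\right) \left(-40386\right) = 25975184778$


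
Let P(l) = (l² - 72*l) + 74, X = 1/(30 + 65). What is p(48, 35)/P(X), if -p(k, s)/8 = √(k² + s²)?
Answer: -72200*√3529/661011 ≈ -6.4886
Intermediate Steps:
X = 1/95 ≈ 0.010526
P(l) = 74 + l² - 72*l
p(k, s) = -8*√(k² + s²)
p(48, 35)/P(X) = (-8*√(48² + 35²))/(74 + (1/95)² - 72*1/95) = (-8*√(2304 + 1225))/(74 + 1/9025 - 72/95) = (-8*√3529)/(661011/9025) = -8*√3529*(9025/661011) = -72200*√3529/661011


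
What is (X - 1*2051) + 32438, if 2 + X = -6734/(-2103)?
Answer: 63906389/2103 ≈ 30388.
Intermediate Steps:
X = 2528/2103 (X = -2 - 6734/(-2103) = -2 - 6734*(-1/2103) = -2 + 6734/2103 = 2528/2103 ≈ 1.2021)
(X - 1*2051) + 32438 = (2528/2103 - 1*2051) + 32438 = (2528/2103 - 2051) + 32438 = -4310725/2103 + 32438 = 63906389/2103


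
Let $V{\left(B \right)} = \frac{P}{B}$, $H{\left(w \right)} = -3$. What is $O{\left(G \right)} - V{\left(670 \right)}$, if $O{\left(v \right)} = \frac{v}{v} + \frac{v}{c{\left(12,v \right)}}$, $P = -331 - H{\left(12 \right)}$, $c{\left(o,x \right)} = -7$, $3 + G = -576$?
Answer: $\frac{197458}{2345} \approx 84.204$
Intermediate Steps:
$G = -579$ ($G = -3 - 576 = -579$)
$P = -328$ ($P = -331 - -3 = -331 + 3 = -328$)
$V{\left(B \right)} = - \frac{328}{B}$
$O{\left(v \right)} = 1 - \frac{v}{7}$ ($O{\left(v \right)} = \frac{v}{v} + \frac{v}{-7} = 1 + v \left(- \frac{1}{7}\right) = 1 - \frac{v}{7}$)
$O{\left(G \right)} - V{\left(670 \right)} = \left(1 - - \frac{579}{7}\right) - - \frac{328}{670} = \left(1 + \frac{579}{7}\right) - \left(-328\right) \frac{1}{670} = \frac{586}{7} - - \frac{164}{335} = \frac{586}{7} + \frac{164}{335} = \frac{197458}{2345}$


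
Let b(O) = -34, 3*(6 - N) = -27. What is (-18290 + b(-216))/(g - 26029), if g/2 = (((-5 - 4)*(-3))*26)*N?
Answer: 18324/4969 ≈ 3.6877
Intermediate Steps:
N = 15 (N = 6 - ⅓*(-27) = 6 + 9 = 15)
g = 21060 (g = 2*((((-5 - 4)*(-3))*26)*15) = 2*((-9*(-3)*26)*15) = 2*((27*26)*15) = 2*(702*15) = 2*10530 = 21060)
(-18290 + b(-216))/(g - 26029) = (-18290 - 34)/(21060 - 26029) = -18324/(-4969) = -18324*(-1/4969) = 18324/4969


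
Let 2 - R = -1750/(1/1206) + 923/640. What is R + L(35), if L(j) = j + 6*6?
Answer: 1350765797/640 ≈ 2.1106e+6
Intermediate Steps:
L(j) = 36 + j (L(j) = j + 36 = 36 + j)
R = 1350720357/640 (R = 2 - (-1750/(1/1206) + 923/640) = 2 - (-1750/1/1206 + 923*(1/640)) = 2 - (-1750*1206 + 923/640) = 2 - (-2110500 + 923/640) = 2 - 1*(-1350719077/640) = 2 + 1350719077/640 = 1350720357/640 ≈ 2.1105e+6)
R + L(35) = 1350720357/640 + (36 + 35) = 1350720357/640 + 71 = 1350765797/640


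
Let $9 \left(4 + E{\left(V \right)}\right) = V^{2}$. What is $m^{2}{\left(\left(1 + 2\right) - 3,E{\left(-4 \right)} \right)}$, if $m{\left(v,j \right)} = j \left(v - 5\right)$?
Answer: $\frac{10000}{81} \approx 123.46$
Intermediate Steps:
$E{\left(V \right)} = -4 + \frac{V^{2}}{9}$
$m{\left(v,j \right)} = j \left(-5 + v\right)$
$m^{2}{\left(\left(1 + 2\right) - 3,E{\left(-4 \right)} \right)} = \left(\left(-4 + \frac{\left(-4\right)^{2}}{9}\right) \left(-5 + \left(\left(1 + 2\right) - 3\right)\right)\right)^{2} = \left(\left(-4 + \frac{1}{9} \cdot 16\right) \left(-5 + \left(3 - 3\right)\right)\right)^{2} = \left(\left(-4 + \frac{16}{9}\right) \left(-5 + 0\right)\right)^{2} = \left(\left(- \frac{20}{9}\right) \left(-5\right)\right)^{2} = \left(\frac{100}{9}\right)^{2} = \frac{10000}{81}$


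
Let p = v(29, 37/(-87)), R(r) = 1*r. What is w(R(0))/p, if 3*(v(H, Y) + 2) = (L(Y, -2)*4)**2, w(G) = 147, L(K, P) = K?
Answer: -3337929/23510 ≈ -141.98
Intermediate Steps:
R(r) = r
v(H, Y) = -2 + 16*Y**2/3 (v(H, Y) = -2 + (Y*4)**2/3 = -2 + (4*Y)**2/3 = -2 + (16*Y**2)/3 = -2 + 16*Y**2/3)
p = -23510/22707 (p = -2 + 16*(37/(-87))**2/3 = -2 + 16*(37*(-1/87))**2/3 = -2 + 16*(-37/87)**2/3 = -2 + (16/3)*(1369/7569) = -2 + 21904/22707 = -23510/22707 ≈ -1.0354)
w(R(0))/p = 147/(-23510/22707) = 147*(-22707/23510) = -3337929/23510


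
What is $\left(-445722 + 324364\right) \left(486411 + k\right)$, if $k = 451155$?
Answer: $-113781134628$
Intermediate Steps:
$\left(-445722 + 324364\right) \left(486411 + k\right) = \left(-445722 + 324364\right) \left(486411 + 451155\right) = \left(-121358\right) 937566 = -113781134628$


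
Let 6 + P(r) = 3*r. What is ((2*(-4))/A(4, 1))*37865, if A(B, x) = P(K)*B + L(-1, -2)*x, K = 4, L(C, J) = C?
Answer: -302920/23 ≈ -13170.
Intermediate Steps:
P(r) = -6 + 3*r
A(B, x) = -x + 6*B (A(B, x) = (-6 + 3*4)*B - x = (-6 + 12)*B - x = 6*B - x = -x + 6*B)
((2*(-4))/A(4, 1))*37865 = ((2*(-4))/(-1*1 + 6*4))*37865 = -8/(-1 + 24)*37865 = -8/23*37865 = -302920/23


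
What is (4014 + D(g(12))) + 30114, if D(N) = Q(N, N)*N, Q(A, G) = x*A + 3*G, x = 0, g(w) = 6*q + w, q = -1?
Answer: 34236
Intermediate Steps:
g(w) = -6 + w (g(w) = 6*(-1) + w = -6 + w)
Q(A, G) = 3*G (Q(A, G) = 0*A + 3*G = 0 + 3*G = 3*G)
D(N) = 3*N² (D(N) = (3*N)*N = 3*N²)
(4014 + D(g(12))) + 30114 = (4014 + 3*(-6 + 12)²) + 30114 = (4014 + 3*6²) + 30114 = (4014 + 3*36) + 30114 = (4014 + 108) + 30114 = 4122 + 30114 = 34236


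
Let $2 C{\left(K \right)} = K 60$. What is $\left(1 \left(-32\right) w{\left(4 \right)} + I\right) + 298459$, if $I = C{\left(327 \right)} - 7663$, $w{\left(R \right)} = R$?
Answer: $300478$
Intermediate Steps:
$C{\left(K \right)} = 30 K$ ($C{\left(K \right)} = \frac{K 60}{2} = \frac{60 K}{2} = 30 K$)
$I = 2147$ ($I = 30 \cdot 327 - 7663 = 9810 - 7663 = 2147$)
$\left(1 \left(-32\right) w{\left(4 \right)} + I\right) + 298459 = \left(1 \left(-32\right) 4 + 2147\right) + 298459 = \left(\left(-32\right) 4 + 2147\right) + 298459 = \left(-128 + 2147\right) + 298459 = 2019 + 298459 = 300478$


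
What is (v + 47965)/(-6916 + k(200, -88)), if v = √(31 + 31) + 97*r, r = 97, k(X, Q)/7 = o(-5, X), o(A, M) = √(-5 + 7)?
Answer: -(57374 + √62)/(6916 - 7*√2) ≈ -8.3089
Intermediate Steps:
o(A, M) = √2
k(X, Q) = 7*√2
v = 9409 + √62 (v = √(31 + 31) + 97*97 = √62 + 9409 = 9409 + √62 ≈ 9416.9)
(v + 47965)/(-6916 + k(200, -88)) = ((9409 + √62) + 47965)/(-6916 + 7*√2) = (57374 + √62)/(-6916 + 7*√2)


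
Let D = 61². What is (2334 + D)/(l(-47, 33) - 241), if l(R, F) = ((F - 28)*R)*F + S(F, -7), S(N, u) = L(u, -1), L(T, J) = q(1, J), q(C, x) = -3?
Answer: -6055/7999 ≈ -0.75697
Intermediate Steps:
D = 3721
L(T, J) = -3
S(N, u) = -3
l(R, F) = -3 + F*R*(-28 + F) (l(R, F) = ((F - 28)*R)*F - 3 = ((-28 + F)*R)*F - 3 = (R*(-28 + F))*F - 3 = F*R*(-28 + F) - 3 = -3 + F*R*(-28 + F))
(2334 + D)/(l(-47, 33) - 241) = (2334 + 3721)/((-3 - 47*33² - 28*33*(-47)) - 241) = 6055/((-3 - 47*1089 + 43428) - 241) = 6055/((-3 - 51183 + 43428) - 241) = 6055/(-7758 - 241) = 6055/(-7999) = 6055*(-1/7999) = -6055/7999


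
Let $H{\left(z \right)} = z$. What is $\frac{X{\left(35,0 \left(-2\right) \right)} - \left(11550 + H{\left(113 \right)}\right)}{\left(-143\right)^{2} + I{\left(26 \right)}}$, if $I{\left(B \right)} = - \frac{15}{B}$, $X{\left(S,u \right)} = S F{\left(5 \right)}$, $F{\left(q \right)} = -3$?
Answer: $- \frac{305968}{531659} \approx -0.5755$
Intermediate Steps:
$X{\left(S,u \right)} = - 3 S$ ($X{\left(S,u \right)} = S \left(-3\right) = - 3 S$)
$\frac{X{\left(35,0 \left(-2\right) \right)} - \left(11550 + H{\left(113 \right)}\right)}{\left(-143\right)^{2} + I{\left(26 \right)}} = \frac{\left(-3\right) 35 - 11663}{\left(-143\right)^{2} - \frac{15}{26}} = \frac{-105 - 11663}{20449 - \frac{15}{26}} = - \frac{11768}{\frac{531659}{26}} = \left(-11768\right) \frac{26}{531659} = - \frac{305968}{531659}$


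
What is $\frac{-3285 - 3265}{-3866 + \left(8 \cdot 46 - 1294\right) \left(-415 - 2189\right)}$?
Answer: $- \frac{3275}{1203719} \approx -0.0027207$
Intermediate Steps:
$\frac{-3285 - 3265}{-3866 + \left(8 \cdot 46 - 1294\right) \left(-415 - 2189\right)} = - \frac{6550}{-3866 + \left(368 - 1294\right) \left(-2604\right)} = - \frac{6550}{-3866 - -2411304} = - \frac{6550}{-3866 + 2411304} = - \frac{6550}{2407438} = \left(-6550\right) \frac{1}{2407438} = - \frac{3275}{1203719}$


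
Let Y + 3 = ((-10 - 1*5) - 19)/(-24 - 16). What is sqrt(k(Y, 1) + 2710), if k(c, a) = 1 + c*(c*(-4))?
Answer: sqrt(269251)/10 ≈ 51.889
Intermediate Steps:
Y = -43/20 (Y = -3 + ((-10 - 1*5) - 19)/(-24 - 16) = -3 + ((-10 - 5) - 19)/(-40) = -3 + (-15 - 19)*(-1/40) = -3 - 34*(-1/40) = -3 + 17/20 = -43/20 ≈ -2.1500)
k(c, a) = 1 - 4*c**2 (k(c, a) = 1 + c*(-4*c) = 1 - 4*c**2)
sqrt(k(Y, 1) + 2710) = sqrt((1 - 4*(-43/20)**2) + 2710) = sqrt((1 - 4*1849/400) + 2710) = sqrt((1 - 1849/100) + 2710) = sqrt(-1749/100 + 2710) = sqrt(269251/100) = sqrt(269251)/10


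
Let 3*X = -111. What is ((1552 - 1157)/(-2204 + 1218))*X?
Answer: 14615/986 ≈ 14.823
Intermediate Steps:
X = -37 (X = (⅓)*(-111) = -37)
((1552 - 1157)/(-2204 + 1218))*X = ((1552 - 1157)/(-2204 + 1218))*(-37) = (395/(-986))*(-37) = (395*(-1/986))*(-37) = -395/986*(-37) = 14615/986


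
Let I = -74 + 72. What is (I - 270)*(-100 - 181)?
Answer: 76432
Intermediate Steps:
I = -2
(I - 270)*(-100 - 181) = (-2 - 270)*(-100 - 181) = -272*(-281) = 76432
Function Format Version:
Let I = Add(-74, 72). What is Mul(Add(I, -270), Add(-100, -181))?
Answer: 76432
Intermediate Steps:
I = -2
Mul(Add(I, -270), Add(-100, -181)) = Mul(Add(-2, -270), Add(-100, -181)) = Mul(-272, -281) = 76432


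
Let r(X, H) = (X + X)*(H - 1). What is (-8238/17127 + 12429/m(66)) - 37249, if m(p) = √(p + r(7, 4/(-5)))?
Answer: -212657287/5709 + 4143*√255/34 ≈ -35304.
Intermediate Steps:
r(X, H) = 2*X*(-1 + H) (r(X, H) = (2*X)*(-1 + H) = 2*X*(-1 + H))
m(p) = √(-126/5 + p) (m(p) = √(p + 2*7*(-1 + 4/(-5))) = √(p + 2*7*(-1 + 4*(-⅕))) = √(p + 2*7*(-1 - ⅘)) = √(p + 2*7*(-9/5)) = √(p - 126/5) = √(-126/5 + p))
(-8238/17127 + 12429/m(66)) - 37249 = (-8238/17127 + 12429/((√(-630 + 25*66)/5))) - 37249 = (-8238*1/17127 + 12429/((√(-630 + 1650)/5))) - 37249 = (-2746/5709 + 12429/((√1020/5))) - 37249 = (-2746/5709 + 12429/(((2*√255)/5))) - 37249 = (-2746/5709 + 12429/((2*√255/5))) - 37249 = (-2746/5709 + 12429*(√255/102)) - 37249 = (-2746/5709 + 4143*√255/34) - 37249 = -212657287/5709 + 4143*√255/34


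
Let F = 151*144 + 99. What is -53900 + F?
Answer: -32057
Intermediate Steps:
F = 21843 (F = 21744 + 99 = 21843)
-53900 + F = -53900 + 21843 = -32057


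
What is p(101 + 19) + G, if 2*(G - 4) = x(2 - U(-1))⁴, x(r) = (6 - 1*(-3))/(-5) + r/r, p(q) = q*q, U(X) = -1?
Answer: 9002628/625 ≈ 14404.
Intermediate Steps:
p(q) = q²
x(r) = -⅘ (x(r) = (6 + 3)*(-⅕) + 1 = 9*(-⅕) + 1 = -9/5 + 1 = -⅘)
G = 2628/625 (G = 4 + (-⅘)⁴/2 = 4 + (½)*(256/625) = 4 + 128/625 = 2628/625 ≈ 4.2048)
p(101 + 19) + G = (101 + 19)² + 2628/625 = 120² + 2628/625 = 14400 + 2628/625 = 9002628/625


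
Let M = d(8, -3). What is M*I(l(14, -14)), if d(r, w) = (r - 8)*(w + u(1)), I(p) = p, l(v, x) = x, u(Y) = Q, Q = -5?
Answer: 0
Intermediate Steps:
u(Y) = -5
d(r, w) = (-8 + r)*(-5 + w) (d(r, w) = (r - 8)*(w - 5) = (-8 + r)*(-5 + w))
M = 0 (M = 40 - 8*(-3) - 5*8 + 8*(-3) = 40 + 24 - 40 - 24 = 0)
M*I(l(14, -14)) = 0*(-14) = 0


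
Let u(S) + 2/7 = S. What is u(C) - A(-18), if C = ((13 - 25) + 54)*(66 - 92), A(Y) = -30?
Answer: -7436/7 ≈ -1062.3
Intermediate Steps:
C = -1092 (C = (-12 + 54)*(-26) = 42*(-26) = -1092)
u(S) = -2/7 + S
u(C) - A(-18) = (-2/7 - 1092) - 1*(-30) = -7646/7 + 30 = -7436/7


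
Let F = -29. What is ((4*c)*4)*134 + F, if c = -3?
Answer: -6461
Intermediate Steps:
((4*c)*4)*134 + F = ((4*(-3))*4)*134 - 29 = -12*4*134 - 29 = -48*134 - 29 = -6432 - 29 = -6461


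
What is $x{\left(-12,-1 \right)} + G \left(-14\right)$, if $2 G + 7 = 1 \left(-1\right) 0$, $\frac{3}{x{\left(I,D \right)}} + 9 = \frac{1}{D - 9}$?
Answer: $\frac{4429}{91} \approx 48.67$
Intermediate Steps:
$x{\left(I,D \right)} = \frac{3}{-9 + \frac{1}{-9 + D}}$ ($x{\left(I,D \right)} = \frac{3}{-9 + \frac{1}{D - 9}} = \frac{3}{-9 + \frac{1}{-9 + D}}$)
$G = - \frac{7}{2}$ ($G = - \frac{7}{2} + \frac{1 \left(-1\right) 0}{2} = - \frac{7}{2} + \frac{\left(-1\right) 0}{2} = - \frac{7}{2} + \frac{1}{2} \cdot 0 = - \frac{7}{2} + 0 = - \frac{7}{2} \approx -3.5$)
$x{\left(-12,-1 \right)} + G \left(-14\right) = \frac{3 \left(9 - -1\right)}{-82 + 9 \left(-1\right)} - -49 = \frac{3 \left(9 + 1\right)}{-82 - 9} + 49 = 3 \frac{1}{-91} \cdot 10 + 49 = 3 \left(- \frac{1}{91}\right) 10 + 49 = - \frac{30}{91} + 49 = \frac{4429}{91}$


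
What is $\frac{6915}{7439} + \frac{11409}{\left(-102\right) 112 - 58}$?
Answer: $- \frac{5473521}{85414598} \approx -0.064082$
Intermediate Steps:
$\frac{6915}{7439} + \frac{11409}{\left(-102\right) 112 - 58} = 6915 \cdot \frac{1}{7439} + \frac{11409}{-11424 - 58} = \frac{6915}{7439} + \frac{11409}{-11482} = \frac{6915}{7439} + 11409 \left(- \frac{1}{11482}\right) = \frac{6915}{7439} - \frac{11409}{11482} = - \frac{5473521}{85414598}$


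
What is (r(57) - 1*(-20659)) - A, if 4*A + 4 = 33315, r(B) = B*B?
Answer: 62321/4 ≈ 15580.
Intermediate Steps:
r(B) = B²
A = 33311/4 (A = -1 + (¼)*33315 = -1 + 33315/4 = 33311/4 ≈ 8327.8)
(r(57) - 1*(-20659)) - A = (57² - 1*(-20659)) - 1*33311/4 = (3249 + 20659) - 33311/4 = 23908 - 33311/4 = 62321/4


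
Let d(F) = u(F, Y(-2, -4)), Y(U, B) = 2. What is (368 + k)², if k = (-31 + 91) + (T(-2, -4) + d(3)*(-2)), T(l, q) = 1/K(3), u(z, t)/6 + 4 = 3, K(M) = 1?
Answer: 194481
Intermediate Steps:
u(z, t) = -6 (u(z, t) = -24 + 6*3 = -24 + 18 = -6)
T(l, q) = 1 (T(l, q) = 1/1 = 1)
d(F) = -6
k = 73 (k = (-31 + 91) + (1 - 6*(-2)) = 60 + (1 + 12) = 60 + 13 = 73)
(368 + k)² = (368 + 73)² = 441² = 194481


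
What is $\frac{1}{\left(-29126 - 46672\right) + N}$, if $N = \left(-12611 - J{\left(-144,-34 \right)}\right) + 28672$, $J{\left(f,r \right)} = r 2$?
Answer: $- \frac{1}{59669} \approx -1.6759 \cdot 10^{-5}$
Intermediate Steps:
$J{\left(f,r \right)} = 2 r$
$N = 16129$ ($N = \left(-12611 - 2 \left(-34\right)\right) + 28672 = \left(-12611 - -68\right) + 28672 = \left(-12611 + 68\right) + 28672 = -12543 + 28672 = 16129$)
$\frac{1}{\left(-29126 - 46672\right) + N} = \frac{1}{\left(-29126 - 46672\right) + 16129} = \frac{1}{-75798 + 16129} = \frac{1}{-59669} = - \frac{1}{59669}$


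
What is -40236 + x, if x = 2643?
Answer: -37593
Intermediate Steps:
-40236 + x = -40236 + 2643 = -37593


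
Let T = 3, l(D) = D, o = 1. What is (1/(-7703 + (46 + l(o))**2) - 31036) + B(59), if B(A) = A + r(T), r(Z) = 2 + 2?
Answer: -170165663/5494 ≈ -30973.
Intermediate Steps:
r(Z) = 4
B(A) = 4 + A (B(A) = A + 4 = 4 + A)
(1/(-7703 + (46 + l(o))**2) - 31036) + B(59) = (1/(-7703 + (46 + 1)**2) - 31036) + (4 + 59) = (1/(-7703 + 47**2) - 31036) + 63 = (1/(-7703 + 2209) - 31036) + 63 = (1/(-5494) - 31036) + 63 = (-1/5494 - 31036) + 63 = -170511785/5494 + 63 = -170165663/5494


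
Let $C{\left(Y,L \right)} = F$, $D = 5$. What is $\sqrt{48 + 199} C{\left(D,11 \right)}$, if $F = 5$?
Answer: $5 \sqrt{247} \approx 78.581$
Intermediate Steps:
$C{\left(Y,L \right)} = 5$
$\sqrt{48 + 199} C{\left(D,11 \right)} = \sqrt{48 + 199} \cdot 5 = \sqrt{247} \cdot 5 = 5 \sqrt{247}$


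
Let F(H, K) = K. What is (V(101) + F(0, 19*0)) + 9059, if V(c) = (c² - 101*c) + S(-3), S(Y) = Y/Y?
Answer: 9060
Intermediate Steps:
S(Y) = 1
V(c) = 1 + c² - 101*c (V(c) = (c² - 101*c) + 1 = 1 + c² - 101*c)
(V(101) + F(0, 19*0)) + 9059 = ((1 + 101² - 101*101) + 19*0) + 9059 = ((1 + 10201 - 10201) + 0) + 9059 = (1 + 0) + 9059 = 1 + 9059 = 9060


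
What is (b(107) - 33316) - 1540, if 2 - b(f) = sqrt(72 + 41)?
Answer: -34854 - sqrt(113) ≈ -34865.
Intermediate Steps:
b(f) = 2 - sqrt(113) (b(f) = 2 - sqrt(72 + 41) = 2 - sqrt(113))
(b(107) - 33316) - 1540 = ((2 - sqrt(113)) - 33316) - 1540 = (-33314 - sqrt(113)) - 1540 = -34854 - sqrt(113)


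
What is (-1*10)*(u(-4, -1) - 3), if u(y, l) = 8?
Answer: -50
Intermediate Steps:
(-1*10)*(u(-4, -1) - 3) = (-1*10)*(8 - 3) = -10*5 = -50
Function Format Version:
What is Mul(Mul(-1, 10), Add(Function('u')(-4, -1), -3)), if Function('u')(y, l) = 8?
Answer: -50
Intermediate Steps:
Mul(Mul(-1, 10), Add(Function('u')(-4, -1), -3)) = Mul(Mul(-1, 10), Add(8, -3)) = Mul(-10, 5) = -50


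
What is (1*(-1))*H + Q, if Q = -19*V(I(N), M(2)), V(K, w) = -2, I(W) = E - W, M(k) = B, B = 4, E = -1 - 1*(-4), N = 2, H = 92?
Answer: -54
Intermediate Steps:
E = 3 (E = -1 + 4 = 3)
M(k) = 4
I(W) = 3 - W
Q = 38 (Q = -19*(-2) = 38)
(1*(-1))*H + Q = (1*(-1))*92 + 38 = -1*92 + 38 = -92 + 38 = -54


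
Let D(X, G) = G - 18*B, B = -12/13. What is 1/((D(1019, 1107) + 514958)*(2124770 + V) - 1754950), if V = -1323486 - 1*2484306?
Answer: -13/11291520076692 ≈ -1.1513e-12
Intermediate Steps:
B = -12/13 (B = -12*1/13 = -12/13 ≈ -0.92308)
D(X, G) = 216/13 + G (D(X, G) = G - 18*(-12/13) = G + 216/13 = 216/13 + G)
V = -3807792 (V = -1323486 - 2484306 = -3807792)
1/((D(1019, 1107) + 514958)*(2124770 + V) - 1754950) = 1/(((216/13 + 1107) + 514958)*(2124770 - 3807792) - 1754950) = 1/((14607/13 + 514958)*(-1683022) - 1754950) = 1/((6709061/13)*(-1683022) - 1754950) = 1/(-11291497262342/13 - 1754950) = 1/(-11291520076692/13) = -13/11291520076692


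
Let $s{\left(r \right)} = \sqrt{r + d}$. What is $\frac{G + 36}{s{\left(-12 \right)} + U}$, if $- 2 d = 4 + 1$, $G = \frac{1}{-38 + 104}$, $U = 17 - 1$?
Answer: $\frac{38032}{17853} - \frac{2377 i \sqrt{58}}{35706} \approx 2.1303 - 0.50699 i$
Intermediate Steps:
$U = 16$
$G = \frac{1}{66} \approx 0.015152$
$d = - \frac{5}{2}$ ($d = - \frac{4 + 1}{2} = \left(- \frac{1}{2}\right) 5 = - \frac{5}{2} \approx -2.5$)
$s{\left(r \right)} = \sqrt{- \frac{5}{2} + r}$ ($s{\left(r \right)} = \sqrt{r - \frac{5}{2}} = \sqrt{- \frac{5}{2} + r}$)
$\frac{G + 36}{s{\left(-12 \right)} + U} = \frac{\frac{1}{66} + 36}{\frac{\sqrt{-10 + 4 \left(-12\right)}}{2} + 16} = \frac{2377}{66 \left(\frac{\sqrt{-10 - 48}}{2} + 16\right)} = \frac{2377}{66 \left(\frac{\sqrt{-58}}{2} + 16\right)} = \frac{2377}{66 \left(\frac{i \sqrt{58}}{2} + 16\right)} = \frac{2377}{66 \left(16 + \frac{i \sqrt{58}}{2}\right)}$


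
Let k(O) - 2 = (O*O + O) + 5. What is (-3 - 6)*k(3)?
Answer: -171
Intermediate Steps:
k(O) = 7 + O + O² (k(O) = 2 + ((O*O + O) + 5) = 2 + ((O² + O) + 5) = 2 + ((O + O²) + 5) = 2 + (5 + O + O²) = 7 + O + O²)
(-3 - 6)*k(3) = (-3 - 6)*(7 + 3 + 3²) = -9*(7 + 3 + 9) = -9*19 = -171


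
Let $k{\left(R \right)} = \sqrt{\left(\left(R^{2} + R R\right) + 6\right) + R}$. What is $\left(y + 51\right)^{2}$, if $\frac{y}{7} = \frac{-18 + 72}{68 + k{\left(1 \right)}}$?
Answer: $\frac{15992001}{5041} \approx 3172.4$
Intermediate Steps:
$k{\left(R \right)} = \sqrt{6 + R + 2 R^{2}}$ ($k{\left(R \right)} = \sqrt{\left(\left(R^{2} + R^{2}\right) + 6\right) + R} = \sqrt{\left(2 R^{2} + 6\right) + R} = \sqrt{\left(6 + 2 R^{2}\right) + R} = \sqrt{6 + R + 2 R^{2}}$)
$y = \frac{378}{71}$ ($y = 7 \frac{-18 + 72}{68 + \sqrt{6 + 1 + 2 \cdot 1^{2}}} = 7 \frac{54}{68 + \sqrt{6 + 1 + 2 \cdot 1}} = 7 \frac{54}{68 + \sqrt{6 + 1 + 2}} = 7 \frac{54}{68 + \sqrt{9}} = 7 \frac{54}{68 + 3} = 7 \cdot \frac{54}{71} = \frac{378}{71} \approx 5.3239$)
$\left(y + 51\right)^{2} = \left(\frac{378}{71} + 51\right)^{2} = \left(\frac{3999}{71}\right)^{2} = \frac{15992001}{5041}$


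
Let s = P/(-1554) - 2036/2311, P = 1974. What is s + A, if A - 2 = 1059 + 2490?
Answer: 303451408/85507 ≈ 3548.8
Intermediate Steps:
s = -183949/85507 (s = 1974/(-1554) - 2036/2311 = 1974*(-1/1554) - 2036*1/2311 = -47/37 - 2036/2311 = -183949/85507 ≈ -2.1513)
A = 3551 (A = 2 + (1059 + 2490) = 2 + 3549 = 3551)
s + A = -183949/85507 + 3551 = 303451408/85507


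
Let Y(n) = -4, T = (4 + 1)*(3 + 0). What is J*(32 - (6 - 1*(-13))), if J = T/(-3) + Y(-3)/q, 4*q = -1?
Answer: 143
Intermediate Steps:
q = -1/4 (q = (1/4)*(-1) = -1/4 ≈ -0.25000)
T = 15 (T = 5*3 = 15)
J = 11 (J = 15/(-3) - 4/(-1/4) = 15*(-1/3) - 4*(-4) = -5 + 16 = 11)
J*(32 - (6 - 1*(-13))) = 11*(32 - (6 - 1*(-13))) = 11*(32 - (6 + 13)) = 11*(32 - 1*19) = 11*(32 - 19) = 11*13 = 143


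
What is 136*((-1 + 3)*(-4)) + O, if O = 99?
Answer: -989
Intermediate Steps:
136*((-1 + 3)*(-4)) + O = 136*((-1 + 3)*(-4)) + 99 = 136*(2*(-4)) + 99 = 136*(-8) + 99 = -1088 + 99 = -989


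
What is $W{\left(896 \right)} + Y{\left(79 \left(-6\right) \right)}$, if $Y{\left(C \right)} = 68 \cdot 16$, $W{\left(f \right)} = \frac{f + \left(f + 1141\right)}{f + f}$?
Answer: $\frac{278947}{256} \approx 1089.6$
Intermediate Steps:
$W{\left(f \right)} = \frac{1141 + 2 f}{2 f}$ ($W{\left(f \right)} = \frac{f + \left(1141 + f\right)}{2 f} = \left(1141 + 2 f\right) \frac{1}{2 f} = \frac{1141 + 2 f}{2 f}$)
$Y{\left(C \right)} = 1088$
$W{\left(896 \right)} + Y{\left(79 \left(-6\right) \right)} = \frac{\frac{1141}{2} + 896}{896} + 1088 = \frac{1}{896} \cdot \frac{2933}{2} + 1088 = \frac{419}{256} + 1088 = \frac{278947}{256}$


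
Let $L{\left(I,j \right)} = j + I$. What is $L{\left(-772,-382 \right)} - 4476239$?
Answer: $-4477393$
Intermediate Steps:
$L{\left(I,j \right)} = I + j$
$L{\left(-772,-382 \right)} - 4476239 = \left(-772 - 382\right) - 4476239 = -1154 - 4476239 = -4477393$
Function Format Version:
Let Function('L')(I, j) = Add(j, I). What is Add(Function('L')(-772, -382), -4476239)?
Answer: -4477393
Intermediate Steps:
Function('L')(I, j) = Add(I, j)
Add(Function('L')(-772, -382), -4476239) = Add(Add(-772, -382), -4476239) = Add(-1154, -4476239) = -4477393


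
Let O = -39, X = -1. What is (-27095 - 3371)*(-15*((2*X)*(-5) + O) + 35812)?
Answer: -1104301102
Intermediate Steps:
(-27095 - 3371)*(-15*((2*X)*(-5) + O) + 35812) = (-27095 - 3371)*(-15*((2*(-1))*(-5) - 39) + 35812) = -30466*(-15*(-2*(-5) - 39) + 35812) = -30466*(-15*(10 - 39) + 35812) = -30466*(-15*(-29) + 35812) = -30466*(435 + 35812) = -30466*36247 = -1104301102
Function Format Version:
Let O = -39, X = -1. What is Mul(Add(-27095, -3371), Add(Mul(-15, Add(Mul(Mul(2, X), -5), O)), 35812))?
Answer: -1104301102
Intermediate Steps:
Mul(Add(-27095, -3371), Add(Mul(-15, Add(Mul(Mul(2, X), -5), O)), 35812)) = Mul(Add(-27095, -3371), Add(Mul(-15, Add(Mul(Mul(2, -1), -5), -39)), 35812)) = Mul(-30466, Add(Mul(-15, Add(Mul(-2, -5), -39)), 35812)) = Mul(-30466, Add(Mul(-15, Add(10, -39)), 35812)) = Mul(-30466, Add(Mul(-15, -29), 35812)) = Mul(-30466, Add(435, 35812)) = Mul(-30466, 36247) = -1104301102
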